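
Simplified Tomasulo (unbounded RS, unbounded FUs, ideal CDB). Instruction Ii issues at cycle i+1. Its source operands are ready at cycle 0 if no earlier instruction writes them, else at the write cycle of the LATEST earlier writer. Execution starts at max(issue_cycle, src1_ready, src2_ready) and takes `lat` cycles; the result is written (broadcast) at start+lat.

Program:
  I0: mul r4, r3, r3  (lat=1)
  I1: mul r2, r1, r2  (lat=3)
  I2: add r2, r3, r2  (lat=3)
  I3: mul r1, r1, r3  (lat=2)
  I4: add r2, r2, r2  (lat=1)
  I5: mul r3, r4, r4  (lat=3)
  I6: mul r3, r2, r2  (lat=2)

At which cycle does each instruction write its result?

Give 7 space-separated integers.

I0 mul r4: issue@1 deps=(None,None) exec_start@1 write@2
I1 mul r2: issue@2 deps=(None,None) exec_start@2 write@5
I2 add r2: issue@3 deps=(None,1) exec_start@5 write@8
I3 mul r1: issue@4 deps=(None,None) exec_start@4 write@6
I4 add r2: issue@5 deps=(2,2) exec_start@8 write@9
I5 mul r3: issue@6 deps=(0,0) exec_start@6 write@9
I6 mul r3: issue@7 deps=(4,4) exec_start@9 write@11

Answer: 2 5 8 6 9 9 11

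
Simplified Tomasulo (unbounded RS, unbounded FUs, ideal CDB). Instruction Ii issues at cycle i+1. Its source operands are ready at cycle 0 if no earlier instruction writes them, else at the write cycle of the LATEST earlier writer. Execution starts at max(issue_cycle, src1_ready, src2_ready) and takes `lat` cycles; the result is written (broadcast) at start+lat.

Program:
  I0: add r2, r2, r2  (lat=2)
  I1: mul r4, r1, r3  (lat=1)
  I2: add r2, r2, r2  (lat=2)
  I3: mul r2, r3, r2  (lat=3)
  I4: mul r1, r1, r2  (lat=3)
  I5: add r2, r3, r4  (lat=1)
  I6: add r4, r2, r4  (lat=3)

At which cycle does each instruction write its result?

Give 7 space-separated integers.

Answer: 3 3 5 8 11 7 10

Derivation:
I0 add r2: issue@1 deps=(None,None) exec_start@1 write@3
I1 mul r4: issue@2 deps=(None,None) exec_start@2 write@3
I2 add r2: issue@3 deps=(0,0) exec_start@3 write@5
I3 mul r2: issue@4 deps=(None,2) exec_start@5 write@8
I4 mul r1: issue@5 deps=(None,3) exec_start@8 write@11
I5 add r2: issue@6 deps=(None,1) exec_start@6 write@7
I6 add r4: issue@7 deps=(5,1) exec_start@7 write@10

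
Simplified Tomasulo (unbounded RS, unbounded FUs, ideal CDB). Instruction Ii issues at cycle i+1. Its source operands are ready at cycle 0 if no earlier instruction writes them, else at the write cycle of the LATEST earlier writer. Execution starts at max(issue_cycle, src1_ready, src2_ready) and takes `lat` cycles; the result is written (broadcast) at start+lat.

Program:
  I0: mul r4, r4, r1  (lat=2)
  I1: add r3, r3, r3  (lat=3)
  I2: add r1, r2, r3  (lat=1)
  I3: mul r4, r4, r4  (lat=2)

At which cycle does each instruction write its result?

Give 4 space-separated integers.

Answer: 3 5 6 6

Derivation:
I0 mul r4: issue@1 deps=(None,None) exec_start@1 write@3
I1 add r3: issue@2 deps=(None,None) exec_start@2 write@5
I2 add r1: issue@3 deps=(None,1) exec_start@5 write@6
I3 mul r4: issue@4 deps=(0,0) exec_start@4 write@6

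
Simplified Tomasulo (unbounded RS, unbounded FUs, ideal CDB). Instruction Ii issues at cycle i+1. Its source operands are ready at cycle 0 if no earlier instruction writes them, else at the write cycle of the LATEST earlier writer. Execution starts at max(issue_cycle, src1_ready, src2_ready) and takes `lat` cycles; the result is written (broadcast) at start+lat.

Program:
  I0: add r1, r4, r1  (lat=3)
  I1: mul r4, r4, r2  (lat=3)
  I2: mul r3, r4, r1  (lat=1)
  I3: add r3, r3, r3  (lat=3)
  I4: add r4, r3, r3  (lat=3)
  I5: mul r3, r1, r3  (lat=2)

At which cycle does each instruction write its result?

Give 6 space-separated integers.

Answer: 4 5 6 9 12 11

Derivation:
I0 add r1: issue@1 deps=(None,None) exec_start@1 write@4
I1 mul r4: issue@2 deps=(None,None) exec_start@2 write@5
I2 mul r3: issue@3 deps=(1,0) exec_start@5 write@6
I3 add r3: issue@4 deps=(2,2) exec_start@6 write@9
I4 add r4: issue@5 deps=(3,3) exec_start@9 write@12
I5 mul r3: issue@6 deps=(0,3) exec_start@9 write@11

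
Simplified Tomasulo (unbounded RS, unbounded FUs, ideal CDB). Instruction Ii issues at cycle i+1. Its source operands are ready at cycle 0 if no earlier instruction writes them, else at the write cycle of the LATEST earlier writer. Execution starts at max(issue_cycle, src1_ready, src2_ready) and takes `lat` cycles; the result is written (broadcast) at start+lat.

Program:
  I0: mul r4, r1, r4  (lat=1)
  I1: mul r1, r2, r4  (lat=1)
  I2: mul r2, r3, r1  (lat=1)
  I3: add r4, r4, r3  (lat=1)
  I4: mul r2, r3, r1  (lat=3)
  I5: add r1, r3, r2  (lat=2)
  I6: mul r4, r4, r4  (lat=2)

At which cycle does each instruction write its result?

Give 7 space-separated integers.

I0 mul r4: issue@1 deps=(None,None) exec_start@1 write@2
I1 mul r1: issue@2 deps=(None,0) exec_start@2 write@3
I2 mul r2: issue@3 deps=(None,1) exec_start@3 write@4
I3 add r4: issue@4 deps=(0,None) exec_start@4 write@5
I4 mul r2: issue@5 deps=(None,1) exec_start@5 write@8
I5 add r1: issue@6 deps=(None,4) exec_start@8 write@10
I6 mul r4: issue@7 deps=(3,3) exec_start@7 write@9

Answer: 2 3 4 5 8 10 9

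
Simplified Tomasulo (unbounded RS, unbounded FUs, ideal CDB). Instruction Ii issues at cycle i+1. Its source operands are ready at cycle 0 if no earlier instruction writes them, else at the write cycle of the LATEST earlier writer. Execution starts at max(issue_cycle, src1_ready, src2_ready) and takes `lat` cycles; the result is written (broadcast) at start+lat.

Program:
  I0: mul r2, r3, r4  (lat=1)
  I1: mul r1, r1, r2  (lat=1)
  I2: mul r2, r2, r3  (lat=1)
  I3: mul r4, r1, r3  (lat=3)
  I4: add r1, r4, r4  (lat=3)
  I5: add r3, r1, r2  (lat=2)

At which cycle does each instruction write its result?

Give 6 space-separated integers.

Answer: 2 3 4 7 10 12

Derivation:
I0 mul r2: issue@1 deps=(None,None) exec_start@1 write@2
I1 mul r1: issue@2 deps=(None,0) exec_start@2 write@3
I2 mul r2: issue@3 deps=(0,None) exec_start@3 write@4
I3 mul r4: issue@4 deps=(1,None) exec_start@4 write@7
I4 add r1: issue@5 deps=(3,3) exec_start@7 write@10
I5 add r3: issue@6 deps=(4,2) exec_start@10 write@12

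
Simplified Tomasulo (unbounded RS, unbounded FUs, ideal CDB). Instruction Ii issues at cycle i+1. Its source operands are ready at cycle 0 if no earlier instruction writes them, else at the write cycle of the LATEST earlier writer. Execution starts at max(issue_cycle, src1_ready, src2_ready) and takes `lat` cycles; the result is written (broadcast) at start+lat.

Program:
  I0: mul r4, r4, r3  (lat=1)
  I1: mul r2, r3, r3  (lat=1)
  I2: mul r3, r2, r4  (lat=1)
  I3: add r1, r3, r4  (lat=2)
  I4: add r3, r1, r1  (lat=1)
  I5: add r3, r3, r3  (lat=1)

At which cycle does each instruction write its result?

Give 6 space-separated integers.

Answer: 2 3 4 6 7 8

Derivation:
I0 mul r4: issue@1 deps=(None,None) exec_start@1 write@2
I1 mul r2: issue@2 deps=(None,None) exec_start@2 write@3
I2 mul r3: issue@3 deps=(1,0) exec_start@3 write@4
I3 add r1: issue@4 deps=(2,0) exec_start@4 write@6
I4 add r3: issue@5 deps=(3,3) exec_start@6 write@7
I5 add r3: issue@6 deps=(4,4) exec_start@7 write@8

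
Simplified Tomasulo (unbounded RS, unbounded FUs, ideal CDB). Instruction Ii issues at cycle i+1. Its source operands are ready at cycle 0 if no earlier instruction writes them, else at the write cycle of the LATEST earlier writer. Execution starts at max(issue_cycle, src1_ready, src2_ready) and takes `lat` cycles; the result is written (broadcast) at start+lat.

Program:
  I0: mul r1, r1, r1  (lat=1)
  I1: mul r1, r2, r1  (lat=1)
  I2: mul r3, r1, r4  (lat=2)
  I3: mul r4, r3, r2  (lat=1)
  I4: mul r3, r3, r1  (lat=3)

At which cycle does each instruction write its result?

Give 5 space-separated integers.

Answer: 2 3 5 6 8

Derivation:
I0 mul r1: issue@1 deps=(None,None) exec_start@1 write@2
I1 mul r1: issue@2 deps=(None,0) exec_start@2 write@3
I2 mul r3: issue@3 deps=(1,None) exec_start@3 write@5
I3 mul r4: issue@4 deps=(2,None) exec_start@5 write@6
I4 mul r3: issue@5 deps=(2,1) exec_start@5 write@8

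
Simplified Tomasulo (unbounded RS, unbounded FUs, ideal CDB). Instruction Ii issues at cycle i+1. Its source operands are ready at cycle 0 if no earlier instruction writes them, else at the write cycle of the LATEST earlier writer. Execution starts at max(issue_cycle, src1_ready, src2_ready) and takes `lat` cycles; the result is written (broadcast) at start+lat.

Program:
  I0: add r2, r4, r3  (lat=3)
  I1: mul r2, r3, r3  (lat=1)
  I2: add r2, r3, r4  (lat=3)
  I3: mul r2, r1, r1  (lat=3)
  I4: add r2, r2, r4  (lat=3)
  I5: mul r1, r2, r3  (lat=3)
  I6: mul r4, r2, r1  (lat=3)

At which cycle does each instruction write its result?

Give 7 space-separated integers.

Answer: 4 3 6 7 10 13 16

Derivation:
I0 add r2: issue@1 deps=(None,None) exec_start@1 write@4
I1 mul r2: issue@2 deps=(None,None) exec_start@2 write@3
I2 add r2: issue@3 deps=(None,None) exec_start@3 write@6
I3 mul r2: issue@4 deps=(None,None) exec_start@4 write@7
I4 add r2: issue@5 deps=(3,None) exec_start@7 write@10
I5 mul r1: issue@6 deps=(4,None) exec_start@10 write@13
I6 mul r4: issue@7 deps=(4,5) exec_start@13 write@16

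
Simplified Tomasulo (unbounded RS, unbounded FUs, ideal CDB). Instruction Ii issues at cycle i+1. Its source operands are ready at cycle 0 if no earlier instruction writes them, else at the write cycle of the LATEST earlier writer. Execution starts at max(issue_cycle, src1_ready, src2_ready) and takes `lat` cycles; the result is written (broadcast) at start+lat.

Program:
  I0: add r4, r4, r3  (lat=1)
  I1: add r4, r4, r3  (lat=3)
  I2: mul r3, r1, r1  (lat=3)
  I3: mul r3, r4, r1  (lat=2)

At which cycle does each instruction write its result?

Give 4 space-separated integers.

Answer: 2 5 6 7

Derivation:
I0 add r4: issue@1 deps=(None,None) exec_start@1 write@2
I1 add r4: issue@2 deps=(0,None) exec_start@2 write@5
I2 mul r3: issue@3 deps=(None,None) exec_start@3 write@6
I3 mul r3: issue@4 deps=(1,None) exec_start@5 write@7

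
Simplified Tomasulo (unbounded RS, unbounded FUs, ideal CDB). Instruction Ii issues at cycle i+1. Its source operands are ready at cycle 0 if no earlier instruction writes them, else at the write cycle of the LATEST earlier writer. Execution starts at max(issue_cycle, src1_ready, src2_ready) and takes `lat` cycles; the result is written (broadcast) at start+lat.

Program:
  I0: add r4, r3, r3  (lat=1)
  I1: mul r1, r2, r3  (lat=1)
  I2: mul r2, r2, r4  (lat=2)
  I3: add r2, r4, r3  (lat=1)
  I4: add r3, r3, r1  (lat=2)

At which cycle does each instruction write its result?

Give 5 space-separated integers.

I0 add r4: issue@1 deps=(None,None) exec_start@1 write@2
I1 mul r1: issue@2 deps=(None,None) exec_start@2 write@3
I2 mul r2: issue@3 deps=(None,0) exec_start@3 write@5
I3 add r2: issue@4 deps=(0,None) exec_start@4 write@5
I4 add r3: issue@5 deps=(None,1) exec_start@5 write@7

Answer: 2 3 5 5 7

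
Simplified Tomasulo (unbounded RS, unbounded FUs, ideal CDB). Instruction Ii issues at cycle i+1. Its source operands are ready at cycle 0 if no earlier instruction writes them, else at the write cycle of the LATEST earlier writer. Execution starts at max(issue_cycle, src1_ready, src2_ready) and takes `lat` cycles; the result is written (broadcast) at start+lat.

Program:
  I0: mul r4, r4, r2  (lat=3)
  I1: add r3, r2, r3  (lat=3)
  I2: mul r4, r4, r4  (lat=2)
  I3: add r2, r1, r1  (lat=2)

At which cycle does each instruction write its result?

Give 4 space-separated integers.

I0 mul r4: issue@1 deps=(None,None) exec_start@1 write@4
I1 add r3: issue@2 deps=(None,None) exec_start@2 write@5
I2 mul r4: issue@3 deps=(0,0) exec_start@4 write@6
I3 add r2: issue@4 deps=(None,None) exec_start@4 write@6

Answer: 4 5 6 6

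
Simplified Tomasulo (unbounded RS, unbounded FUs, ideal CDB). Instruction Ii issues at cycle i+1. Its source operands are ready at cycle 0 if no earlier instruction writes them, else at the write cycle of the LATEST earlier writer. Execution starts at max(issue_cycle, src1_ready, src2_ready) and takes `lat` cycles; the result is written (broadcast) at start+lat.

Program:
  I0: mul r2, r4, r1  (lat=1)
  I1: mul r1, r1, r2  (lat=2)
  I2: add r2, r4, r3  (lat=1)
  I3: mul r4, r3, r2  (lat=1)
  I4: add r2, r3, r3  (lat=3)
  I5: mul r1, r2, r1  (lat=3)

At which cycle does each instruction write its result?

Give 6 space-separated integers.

I0 mul r2: issue@1 deps=(None,None) exec_start@1 write@2
I1 mul r1: issue@2 deps=(None,0) exec_start@2 write@4
I2 add r2: issue@3 deps=(None,None) exec_start@3 write@4
I3 mul r4: issue@4 deps=(None,2) exec_start@4 write@5
I4 add r2: issue@5 deps=(None,None) exec_start@5 write@8
I5 mul r1: issue@6 deps=(4,1) exec_start@8 write@11

Answer: 2 4 4 5 8 11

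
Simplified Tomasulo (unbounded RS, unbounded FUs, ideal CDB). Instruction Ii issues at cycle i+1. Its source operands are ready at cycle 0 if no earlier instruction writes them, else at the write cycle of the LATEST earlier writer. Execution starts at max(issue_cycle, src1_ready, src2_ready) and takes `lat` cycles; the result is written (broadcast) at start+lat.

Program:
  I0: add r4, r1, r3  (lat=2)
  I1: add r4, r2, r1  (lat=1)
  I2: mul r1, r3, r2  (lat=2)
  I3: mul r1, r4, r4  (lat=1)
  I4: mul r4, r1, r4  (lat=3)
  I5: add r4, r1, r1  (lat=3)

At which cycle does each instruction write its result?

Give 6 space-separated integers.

Answer: 3 3 5 5 8 9

Derivation:
I0 add r4: issue@1 deps=(None,None) exec_start@1 write@3
I1 add r4: issue@2 deps=(None,None) exec_start@2 write@3
I2 mul r1: issue@3 deps=(None,None) exec_start@3 write@5
I3 mul r1: issue@4 deps=(1,1) exec_start@4 write@5
I4 mul r4: issue@5 deps=(3,1) exec_start@5 write@8
I5 add r4: issue@6 deps=(3,3) exec_start@6 write@9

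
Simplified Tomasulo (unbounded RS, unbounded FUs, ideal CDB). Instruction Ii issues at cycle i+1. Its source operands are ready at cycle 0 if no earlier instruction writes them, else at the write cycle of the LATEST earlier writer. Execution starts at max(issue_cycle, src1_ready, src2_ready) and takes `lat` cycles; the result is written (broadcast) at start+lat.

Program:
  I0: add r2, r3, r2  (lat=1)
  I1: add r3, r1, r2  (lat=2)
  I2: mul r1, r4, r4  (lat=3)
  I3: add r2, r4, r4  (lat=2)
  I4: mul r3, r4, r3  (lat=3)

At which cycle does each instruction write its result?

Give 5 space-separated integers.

Answer: 2 4 6 6 8

Derivation:
I0 add r2: issue@1 deps=(None,None) exec_start@1 write@2
I1 add r3: issue@2 deps=(None,0) exec_start@2 write@4
I2 mul r1: issue@3 deps=(None,None) exec_start@3 write@6
I3 add r2: issue@4 deps=(None,None) exec_start@4 write@6
I4 mul r3: issue@5 deps=(None,1) exec_start@5 write@8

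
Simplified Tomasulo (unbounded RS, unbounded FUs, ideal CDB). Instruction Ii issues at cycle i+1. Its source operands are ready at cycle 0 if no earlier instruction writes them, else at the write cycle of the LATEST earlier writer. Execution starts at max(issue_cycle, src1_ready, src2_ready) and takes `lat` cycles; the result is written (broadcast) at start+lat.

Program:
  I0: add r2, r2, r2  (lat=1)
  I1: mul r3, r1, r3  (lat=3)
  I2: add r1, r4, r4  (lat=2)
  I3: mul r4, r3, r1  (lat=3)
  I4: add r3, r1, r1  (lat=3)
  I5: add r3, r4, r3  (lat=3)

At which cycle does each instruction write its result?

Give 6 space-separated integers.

Answer: 2 5 5 8 8 11

Derivation:
I0 add r2: issue@1 deps=(None,None) exec_start@1 write@2
I1 mul r3: issue@2 deps=(None,None) exec_start@2 write@5
I2 add r1: issue@3 deps=(None,None) exec_start@3 write@5
I3 mul r4: issue@4 deps=(1,2) exec_start@5 write@8
I4 add r3: issue@5 deps=(2,2) exec_start@5 write@8
I5 add r3: issue@6 deps=(3,4) exec_start@8 write@11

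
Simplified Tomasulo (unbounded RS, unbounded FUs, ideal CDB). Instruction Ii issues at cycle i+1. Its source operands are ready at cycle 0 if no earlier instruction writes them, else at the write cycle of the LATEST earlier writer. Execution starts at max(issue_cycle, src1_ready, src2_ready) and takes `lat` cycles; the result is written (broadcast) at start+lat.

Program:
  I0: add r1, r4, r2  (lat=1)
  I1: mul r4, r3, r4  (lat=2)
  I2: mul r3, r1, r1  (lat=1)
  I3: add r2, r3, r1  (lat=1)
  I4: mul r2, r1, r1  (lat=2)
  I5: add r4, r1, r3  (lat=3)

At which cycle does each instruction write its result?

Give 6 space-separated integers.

Answer: 2 4 4 5 7 9

Derivation:
I0 add r1: issue@1 deps=(None,None) exec_start@1 write@2
I1 mul r4: issue@2 deps=(None,None) exec_start@2 write@4
I2 mul r3: issue@3 deps=(0,0) exec_start@3 write@4
I3 add r2: issue@4 deps=(2,0) exec_start@4 write@5
I4 mul r2: issue@5 deps=(0,0) exec_start@5 write@7
I5 add r4: issue@6 deps=(0,2) exec_start@6 write@9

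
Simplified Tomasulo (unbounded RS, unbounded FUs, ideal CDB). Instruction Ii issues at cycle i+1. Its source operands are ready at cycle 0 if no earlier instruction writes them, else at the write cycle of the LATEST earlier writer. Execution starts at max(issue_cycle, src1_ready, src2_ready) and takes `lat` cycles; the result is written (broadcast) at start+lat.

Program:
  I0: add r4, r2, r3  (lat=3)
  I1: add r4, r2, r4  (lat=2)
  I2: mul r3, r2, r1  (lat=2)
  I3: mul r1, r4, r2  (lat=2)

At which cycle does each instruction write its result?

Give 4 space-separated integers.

Answer: 4 6 5 8

Derivation:
I0 add r4: issue@1 deps=(None,None) exec_start@1 write@4
I1 add r4: issue@2 deps=(None,0) exec_start@4 write@6
I2 mul r3: issue@3 deps=(None,None) exec_start@3 write@5
I3 mul r1: issue@4 deps=(1,None) exec_start@6 write@8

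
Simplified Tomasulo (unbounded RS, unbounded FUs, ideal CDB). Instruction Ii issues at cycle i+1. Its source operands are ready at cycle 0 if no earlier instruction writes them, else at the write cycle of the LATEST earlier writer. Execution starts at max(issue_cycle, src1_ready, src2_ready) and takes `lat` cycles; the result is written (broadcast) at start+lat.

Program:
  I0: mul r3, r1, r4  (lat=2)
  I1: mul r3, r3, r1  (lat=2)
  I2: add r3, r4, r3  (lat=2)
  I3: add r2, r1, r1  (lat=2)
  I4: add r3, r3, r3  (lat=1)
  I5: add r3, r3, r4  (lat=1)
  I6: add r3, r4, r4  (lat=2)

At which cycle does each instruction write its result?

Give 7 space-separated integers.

I0 mul r3: issue@1 deps=(None,None) exec_start@1 write@3
I1 mul r3: issue@2 deps=(0,None) exec_start@3 write@5
I2 add r3: issue@3 deps=(None,1) exec_start@5 write@7
I3 add r2: issue@4 deps=(None,None) exec_start@4 write@6
I4 add r3: issue@5 deps=(2,2) exec_start@7 write@8
I5 add r3: issue@6 deps=(4,None) exec_start@8 write@9
I6 add r3: issue@7 deps=(None,None) exec_start@7 write@9

Answer: 3 5 7 6 8 9 9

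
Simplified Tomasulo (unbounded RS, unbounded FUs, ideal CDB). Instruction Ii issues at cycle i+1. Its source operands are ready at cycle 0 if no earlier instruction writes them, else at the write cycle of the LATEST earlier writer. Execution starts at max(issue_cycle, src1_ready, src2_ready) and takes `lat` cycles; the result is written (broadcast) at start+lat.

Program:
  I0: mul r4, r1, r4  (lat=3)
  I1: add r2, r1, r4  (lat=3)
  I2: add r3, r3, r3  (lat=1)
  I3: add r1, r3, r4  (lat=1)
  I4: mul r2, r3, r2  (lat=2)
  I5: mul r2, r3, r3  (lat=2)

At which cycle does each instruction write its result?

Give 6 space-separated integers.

I0 mul r4: issue@1 deps=(None,None) exec_start@1 write@4
I1 add r2: issue@2 deps=(None,0) exec_start@4 write@7
I2 add r3: issue@3 deps=(None,None) exec_start@3 write@4
I3 add r1: issue@4 deps=(2,0) exec_start@4 write@5
I4 mul r2: issue@5 deps=(2,1) exec_start@7 write@9
I5 mul r2: issue@6 deps=(2,2) exec_start@6 write@8

Answer: 4 7 4 5 9 8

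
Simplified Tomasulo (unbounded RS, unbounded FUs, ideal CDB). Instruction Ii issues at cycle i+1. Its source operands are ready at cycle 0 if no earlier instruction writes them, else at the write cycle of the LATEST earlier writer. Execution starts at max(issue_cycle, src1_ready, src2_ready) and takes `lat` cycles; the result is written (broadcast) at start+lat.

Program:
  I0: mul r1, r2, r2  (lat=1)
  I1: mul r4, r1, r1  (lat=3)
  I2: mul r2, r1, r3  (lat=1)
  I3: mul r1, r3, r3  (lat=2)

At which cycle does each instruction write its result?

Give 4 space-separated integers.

I0 mul r1: issue@1 deps=(None,None) exec_start@1 write@2
I1 mul r4: issue@2 deps=(0,0) exec_start@2 write@5
I2 mul r2: issue@3 deps=(0,None) exec_start@3 write@4
I3 mul r1: issue@4 deps=(None,None) exec_start@4 write@6

Answer: 2 5 4 6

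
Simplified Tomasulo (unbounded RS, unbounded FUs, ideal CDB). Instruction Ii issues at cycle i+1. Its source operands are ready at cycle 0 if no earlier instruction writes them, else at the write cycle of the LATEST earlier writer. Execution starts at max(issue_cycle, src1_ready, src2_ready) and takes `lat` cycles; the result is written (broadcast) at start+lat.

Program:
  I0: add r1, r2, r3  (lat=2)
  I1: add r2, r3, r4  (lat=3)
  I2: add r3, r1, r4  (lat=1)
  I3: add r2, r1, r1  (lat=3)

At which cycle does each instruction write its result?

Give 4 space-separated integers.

Answer: 3 5 4 7

Derivation:
I0 add r1: issue@1 deps=(None,None) exec_start@1 write@3
I1 add r2: issue@2 deps=(None,None) exec_start@2 write@5
I2 add r3: issue@3 deps=(0,None) exec_start@3 write@4
I3 add r2: issue@4 deps=(0,0) exec_start@4 write@7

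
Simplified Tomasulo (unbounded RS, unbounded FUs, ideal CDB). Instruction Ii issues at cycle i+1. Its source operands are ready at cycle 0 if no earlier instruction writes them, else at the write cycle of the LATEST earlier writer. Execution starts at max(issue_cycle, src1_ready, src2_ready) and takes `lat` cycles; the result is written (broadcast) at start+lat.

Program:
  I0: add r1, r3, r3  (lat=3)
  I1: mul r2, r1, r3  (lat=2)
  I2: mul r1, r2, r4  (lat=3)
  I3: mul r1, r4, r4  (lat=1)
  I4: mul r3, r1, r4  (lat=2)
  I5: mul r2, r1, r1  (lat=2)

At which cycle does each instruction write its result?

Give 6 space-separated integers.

Answer: 4 6 9 5 7 8

Derivation:
I0 add r1: issue@1 deps=(None,None) exec_start@1 write@4
I1 mul r2: issue@2 deps=(0,None) exec_start@4 write@6
I2 mul r1: issue@3 deps=(1,None) exec_start@6 write@9
I3 mul r1: issue@4 deps=(None,None) exec_start@4 write@5
I4 mul r3: issue@5 deps=(3,None) exec_start@5 write@7
I5 mul r2: issue@6 deps=(3,3) exec_start@6 write@8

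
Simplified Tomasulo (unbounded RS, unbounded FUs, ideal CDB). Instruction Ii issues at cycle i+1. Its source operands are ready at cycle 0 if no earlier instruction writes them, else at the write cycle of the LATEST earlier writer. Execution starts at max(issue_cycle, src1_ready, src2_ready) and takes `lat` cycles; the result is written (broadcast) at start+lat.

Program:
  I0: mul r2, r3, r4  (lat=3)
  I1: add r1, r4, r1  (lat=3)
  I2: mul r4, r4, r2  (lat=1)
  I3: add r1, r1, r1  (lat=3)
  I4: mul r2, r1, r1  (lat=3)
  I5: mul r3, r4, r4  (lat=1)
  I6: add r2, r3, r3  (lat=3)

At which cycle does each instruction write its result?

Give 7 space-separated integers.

Answer: 4 5 5 8 11 7 10

Derivation:
I0 mul r2: issue@1 deps=(None,None) exec_start@1 write@4
I1 add r1: issue@2 deps=(None,None) exec_start@2 write@5
I2 mul r4: issue@3 deps=(None,0) exec_start@4 write@5
I3 add r1: issue@4 deps=(1,1) exec_start@5 write@8
I4 mul r2: issue@5 deps=(3,3) exec_start@8 write@11
I5 mul r3: issue@6 deps=(2,2) exec_start@6 write@7
I6 add r2: issue@7 deps=(5,5) exec_start@7 write@10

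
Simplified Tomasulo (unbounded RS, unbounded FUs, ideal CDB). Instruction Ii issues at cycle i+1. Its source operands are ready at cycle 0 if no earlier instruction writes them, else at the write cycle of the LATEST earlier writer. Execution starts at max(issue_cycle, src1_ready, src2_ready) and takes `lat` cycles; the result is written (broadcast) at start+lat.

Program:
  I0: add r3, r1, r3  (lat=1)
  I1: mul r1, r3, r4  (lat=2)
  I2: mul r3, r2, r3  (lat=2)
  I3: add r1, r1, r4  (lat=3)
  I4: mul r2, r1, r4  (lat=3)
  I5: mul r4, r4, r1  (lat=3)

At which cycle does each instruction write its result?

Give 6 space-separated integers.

I0 add r3: issue@1 deps=(None,None) exec_start@1 write@2
I1 mul r1: issue@2 deps=(0,None) exec_start@2 write@4
I2 mul r3: issue@3 deps=(None,0) exec_start@3 write@5
I3 add r1: issue@4 deps=(1,None) exec_start@4 write@7
I4 mul r2: issue@5 deps=(3,None) exec_start@7 write@10
I5 mul r4: issue@6 deps=(None,3) exec_start@7 write@10

Answer: 2 4 5 7 10 10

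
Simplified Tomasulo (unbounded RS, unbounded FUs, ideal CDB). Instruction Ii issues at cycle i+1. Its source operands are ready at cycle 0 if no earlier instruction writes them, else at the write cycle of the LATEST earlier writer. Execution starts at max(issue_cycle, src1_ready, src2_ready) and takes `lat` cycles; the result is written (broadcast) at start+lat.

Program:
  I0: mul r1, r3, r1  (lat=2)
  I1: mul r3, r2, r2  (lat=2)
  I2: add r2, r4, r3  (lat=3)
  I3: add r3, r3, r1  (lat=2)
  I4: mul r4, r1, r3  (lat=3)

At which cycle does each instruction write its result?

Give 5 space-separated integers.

I0 mul r1: issue@1 deps=(None,None) exec_start@1 write@3
I1 mul r3: issue@2 deps=(None,None) exec_start@2 write@4
I2 add r2: issue@3 deps=(None,1) exec_start@4 write@7
I3 add r3: issue@4 deps=(1,0) exec_start@4 write@6
I4 mul r4: issue@5 deps=(0,3) exec_start@6 write@9

Answer: 3 4 7 6 9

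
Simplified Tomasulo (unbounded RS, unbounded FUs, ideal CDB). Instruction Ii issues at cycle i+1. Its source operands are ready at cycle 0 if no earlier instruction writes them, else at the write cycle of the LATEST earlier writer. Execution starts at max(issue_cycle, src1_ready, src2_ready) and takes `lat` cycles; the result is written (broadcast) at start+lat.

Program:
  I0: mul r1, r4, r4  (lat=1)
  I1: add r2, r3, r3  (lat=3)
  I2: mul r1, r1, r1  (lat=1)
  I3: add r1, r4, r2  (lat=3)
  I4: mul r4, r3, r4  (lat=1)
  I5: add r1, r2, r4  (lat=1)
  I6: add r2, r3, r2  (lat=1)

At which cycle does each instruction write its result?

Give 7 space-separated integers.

I0 mul r1: issue@1 deps=(None,None) exec_start@1 write@2
I1 add r2: issue@2 deps=(None,None) exec_start@2 write@5
I2 mul r1: issue@3 deps=(0,0) exec_start@3 write@4
I3 add r1: issue@4 deps=(None,1) exec_start@5 write@8
I4 mul r4: issue@5 deps=(None,None) exec_start@5 write@6
I5 add r1: issue@6 deps=(1,4) exec_start@6 write@7
I6 add r2: issue@7 deps=(None,1) exec_start@7 write@8

Answer: 2 5 4 8 6 7 8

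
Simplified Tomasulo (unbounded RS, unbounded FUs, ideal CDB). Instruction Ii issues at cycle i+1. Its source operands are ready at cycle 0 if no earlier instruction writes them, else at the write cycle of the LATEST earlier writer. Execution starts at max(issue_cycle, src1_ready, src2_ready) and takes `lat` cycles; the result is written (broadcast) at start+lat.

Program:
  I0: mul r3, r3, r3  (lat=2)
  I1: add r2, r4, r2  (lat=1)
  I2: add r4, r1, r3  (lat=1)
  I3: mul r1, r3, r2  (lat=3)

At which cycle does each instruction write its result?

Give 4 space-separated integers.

I0 mul r3: issue@1 deps=(None,None) exec_start@1 write@3
I1 add r2: issue@2 deps=(None,None) exec_start@2 write@3
I2 add r4: issue@3 deps=(None,0) exec_start@3 write@4
I3 mul r1: issue@4 deps=(0,1) exec_start@4 write@7

Answer: 3 3 4 7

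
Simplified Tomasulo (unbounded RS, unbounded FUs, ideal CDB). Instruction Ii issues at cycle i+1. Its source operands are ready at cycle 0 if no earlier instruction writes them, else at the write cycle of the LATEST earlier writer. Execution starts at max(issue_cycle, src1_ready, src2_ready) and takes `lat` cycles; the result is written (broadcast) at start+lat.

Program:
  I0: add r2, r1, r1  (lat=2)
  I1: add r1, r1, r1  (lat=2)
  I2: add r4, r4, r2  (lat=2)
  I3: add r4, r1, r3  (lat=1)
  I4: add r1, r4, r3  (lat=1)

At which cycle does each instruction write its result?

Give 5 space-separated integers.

I0 add r2: issue@1 deps=(None,None) exec_start@1 write@3
I1 add r1: issue@2 deps=(None,None) exec_start@2 write@4
I2 add r4: issue@3 deps=(None,0) exec_start@3 write@5
I3 add r4: issue@4 deps=(1,None) exec_start@4 write@5
I4 add r1: issue@5 deps=(3,None) exec_start@5 write@6

Answer: 3 4 5 5 6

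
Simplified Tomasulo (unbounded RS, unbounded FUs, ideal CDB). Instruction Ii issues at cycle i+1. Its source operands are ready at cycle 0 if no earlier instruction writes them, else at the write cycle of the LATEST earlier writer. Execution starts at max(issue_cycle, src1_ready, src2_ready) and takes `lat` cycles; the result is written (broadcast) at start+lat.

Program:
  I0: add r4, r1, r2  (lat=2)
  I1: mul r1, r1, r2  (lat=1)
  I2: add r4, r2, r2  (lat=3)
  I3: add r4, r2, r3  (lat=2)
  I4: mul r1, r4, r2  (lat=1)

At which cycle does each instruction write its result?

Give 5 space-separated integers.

I0 add r4: issue@1 deps=(None,None) exec_start@1 write@3
I1 mul r1: issue@2 deps=(None,None) exec_start@2 write@3
I2 add r4: issue@3 deps=(None,None) exec_start@3 write@6
I3 add r4: issue@4 deps=(None,None) exec_start@4 write@6
I4 mul r1: issue@5 deps=(3,None) exec_start@6 write@7

Answer: 3 3 6 6 7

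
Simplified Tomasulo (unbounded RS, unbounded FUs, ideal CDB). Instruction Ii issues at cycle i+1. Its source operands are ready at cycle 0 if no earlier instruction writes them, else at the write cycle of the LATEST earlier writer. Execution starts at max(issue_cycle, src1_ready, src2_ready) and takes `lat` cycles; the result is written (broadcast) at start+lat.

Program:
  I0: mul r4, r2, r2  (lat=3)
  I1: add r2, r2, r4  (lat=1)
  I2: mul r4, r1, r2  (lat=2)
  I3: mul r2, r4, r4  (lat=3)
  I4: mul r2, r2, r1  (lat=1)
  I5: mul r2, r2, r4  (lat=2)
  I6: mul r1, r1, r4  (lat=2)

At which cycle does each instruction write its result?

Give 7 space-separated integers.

I0 mul r4: issue@1 deps=(None,None) exec_start@1 write@4
I1 add r2: issue@2 deps=(None,0) exec_start@4 write@5
I2 mul r4: issue@3 deps=(None,1) exec_start@5 write@7
I3 mul r2: issue@4 deps=(2,2) exec_start@7 write@10
I4 mul r2: issue@5 deps=(3,None) exec_start@10 write@11
I5 mul r2: issue@6 deps=(4,2) exec_start@11 write@13
I6 mul r1: issue@7 deps=(None,2) exec_start@7 write@9

Answer: 4 5 7 10 11 13 9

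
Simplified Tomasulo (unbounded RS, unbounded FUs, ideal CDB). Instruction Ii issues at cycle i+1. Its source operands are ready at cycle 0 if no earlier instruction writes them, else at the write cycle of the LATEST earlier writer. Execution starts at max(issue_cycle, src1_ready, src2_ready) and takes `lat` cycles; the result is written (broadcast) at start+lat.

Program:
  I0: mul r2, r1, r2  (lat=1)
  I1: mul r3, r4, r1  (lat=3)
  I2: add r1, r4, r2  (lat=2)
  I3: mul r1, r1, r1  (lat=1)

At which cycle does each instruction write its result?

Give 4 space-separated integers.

Answer: 2 5 5 6

Derivation:
I0 mul r2: issue@1 deps=(None,None) exec_start@1 write@2
I1 mul r3: issue@2 deps=(None,None) exec_start@2 write@5
I2 add r1: issue@3 deps=(None,0) exec_start@3 write@5
I3 mul r1: issue@4 deps=(2,2) exec_start@5 write@6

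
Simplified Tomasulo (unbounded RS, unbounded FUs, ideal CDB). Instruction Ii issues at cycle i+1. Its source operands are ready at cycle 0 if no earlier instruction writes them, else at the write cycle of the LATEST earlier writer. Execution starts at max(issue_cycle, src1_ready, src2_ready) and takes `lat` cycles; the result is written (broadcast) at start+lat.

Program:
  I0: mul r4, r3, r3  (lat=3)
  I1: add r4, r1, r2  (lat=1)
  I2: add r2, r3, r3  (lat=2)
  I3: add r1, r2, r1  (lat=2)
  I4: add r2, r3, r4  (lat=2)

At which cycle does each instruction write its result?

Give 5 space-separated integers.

I0 mul r4: issue@1 deps=(None,None) exec_start@1 write@4
I1 add r4: issue@2 deps=(None,None) exec_start@2 write@3
I2 add r2: issue@3 deps=(None,None) exec_start@3 write@5
I3 add r1: issue@4 deps=(2,None) exec_start@5 write@7
I4 add r2: issue@5 deps=(None,1) exec_start@5 write@7

Answer: 4 3 5 7 7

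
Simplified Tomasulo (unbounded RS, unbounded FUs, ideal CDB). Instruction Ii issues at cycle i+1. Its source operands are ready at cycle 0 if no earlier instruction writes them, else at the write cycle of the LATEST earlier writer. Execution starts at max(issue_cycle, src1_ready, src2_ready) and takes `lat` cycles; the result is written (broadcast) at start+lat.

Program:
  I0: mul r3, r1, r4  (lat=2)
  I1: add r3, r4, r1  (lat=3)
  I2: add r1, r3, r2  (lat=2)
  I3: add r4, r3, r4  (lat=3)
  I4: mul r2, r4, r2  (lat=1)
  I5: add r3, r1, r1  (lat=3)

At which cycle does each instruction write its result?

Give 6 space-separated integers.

I0 mul r3: issue@1 deps=(None,None) exec_start@1 write@3
I1 add r3: issue@2 deps=(None,None) exec_start@2 write@5
I2 add r1: issue@3 deps=(1,None) exec_start@5 write@7
I3 add r4: issue@4 deps=(1,None) exec_start@5 write@8
I4 mul r2: issue@5 deps=(3,None) exec_start@8 write@9
I5 add r3: issue@6 deps=(2,2) exec_start@7 write@10

Answer: 3 5 7 8 9 10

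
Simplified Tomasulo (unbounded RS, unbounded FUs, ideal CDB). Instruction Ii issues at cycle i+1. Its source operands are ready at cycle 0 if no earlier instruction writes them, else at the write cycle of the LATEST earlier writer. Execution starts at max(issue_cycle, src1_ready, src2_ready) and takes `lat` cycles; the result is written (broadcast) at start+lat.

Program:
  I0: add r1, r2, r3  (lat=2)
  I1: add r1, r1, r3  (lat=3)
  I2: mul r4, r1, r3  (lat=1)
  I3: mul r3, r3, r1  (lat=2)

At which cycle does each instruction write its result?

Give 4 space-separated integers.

I0 add r1: issue@1 deps=(None,None) exec_start@1 write@3
I1 add r1: issue@2 deps=(0,None) exec_start@3 write@6
I2 mul r4: issue@3 deps=(1,None) exec_start@6 write@7
I3 mul r3: issue@4 deps=(None,1) exec_start@6 write@8

Answer: 3 6 7 8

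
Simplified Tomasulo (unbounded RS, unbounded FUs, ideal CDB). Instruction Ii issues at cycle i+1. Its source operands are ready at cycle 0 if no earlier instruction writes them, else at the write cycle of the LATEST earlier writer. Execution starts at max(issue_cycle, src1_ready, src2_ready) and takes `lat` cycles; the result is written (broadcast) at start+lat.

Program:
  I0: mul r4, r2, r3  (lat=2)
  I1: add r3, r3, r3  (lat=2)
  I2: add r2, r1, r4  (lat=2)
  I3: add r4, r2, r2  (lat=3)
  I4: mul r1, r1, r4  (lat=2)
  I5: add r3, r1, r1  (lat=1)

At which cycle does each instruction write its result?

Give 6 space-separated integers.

Answer: 3 4 5 8 10 11

Derivation:
I0 mul r4: issue@1 deps=(None,None) exec_start@1 write@3
I1 add r3: issue@2 deps=(None,None) exec_start@2 write@4
I2 add r2: issue@3 deps=(None,0) exec_start@3 write@5
I3 add r4: issue@4 deps=(2,2) exec_start@5 write@8
I4 mul r1: issue@5 deps=(None,3) exec_start@8 write@10
I5 add r3: issue@6 deps=(4,4) exec_start@10 write@11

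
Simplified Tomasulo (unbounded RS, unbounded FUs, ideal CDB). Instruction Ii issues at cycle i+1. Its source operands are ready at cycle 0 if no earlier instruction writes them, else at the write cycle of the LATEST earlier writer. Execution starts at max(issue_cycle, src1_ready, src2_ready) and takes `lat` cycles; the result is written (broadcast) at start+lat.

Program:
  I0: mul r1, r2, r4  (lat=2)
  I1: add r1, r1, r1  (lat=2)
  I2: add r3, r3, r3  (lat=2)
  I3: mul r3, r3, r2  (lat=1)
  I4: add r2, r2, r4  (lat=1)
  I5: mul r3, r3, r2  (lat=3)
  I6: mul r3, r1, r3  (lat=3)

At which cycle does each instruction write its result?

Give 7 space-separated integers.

I0 mul r1: issue@1 deps=(None,None) exec_start@1 write@3
I1 add r1: issue@2 deps=(0,0) exec_start@3 write@5
I2 add r3: issue@3 deps=(None,None) exec_start@3 write@5
I3 mul r3: issue@4 deps=(2,None) exec_start@5 write@6
I4 add r2: issue@5 deps=(None,None) exec_start@5 write@6
I5 mul r3: issue@6 deps=(3,4) exec_start@6 write@9
I6 mul r3: issue@7 deps=(1,5) exec_start@9 write@12

Answer: 3 5 5 6 6 9 12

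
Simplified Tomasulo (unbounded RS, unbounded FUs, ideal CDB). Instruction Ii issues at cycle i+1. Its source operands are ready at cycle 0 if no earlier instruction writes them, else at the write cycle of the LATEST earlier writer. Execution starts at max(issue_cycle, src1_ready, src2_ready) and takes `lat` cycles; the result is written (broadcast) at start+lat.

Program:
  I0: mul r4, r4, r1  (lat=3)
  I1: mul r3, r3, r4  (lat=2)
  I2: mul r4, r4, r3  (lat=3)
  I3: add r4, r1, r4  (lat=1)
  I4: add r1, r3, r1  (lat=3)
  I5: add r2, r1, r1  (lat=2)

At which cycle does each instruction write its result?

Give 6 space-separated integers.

Answer: 4 6 9 10 9 11

Derivation:
I0 mul r4: issue@1 deps=(None,None) exec_start@1 write@4
I1 mul r3: issue@2 deps=(None,0) exec_start@4 write@6
I2 mul r4: issue@3 deps=(0,1) exec_start@6 write@9
I3 add r4: issue@4 deps=(None,2) exec_start@9 write@10
I4 add r1: issue@5 deps=(1,None) exec_start@6 write@9
I5 add r2: issue@6 deps=(4,4) exec_start@9 write@11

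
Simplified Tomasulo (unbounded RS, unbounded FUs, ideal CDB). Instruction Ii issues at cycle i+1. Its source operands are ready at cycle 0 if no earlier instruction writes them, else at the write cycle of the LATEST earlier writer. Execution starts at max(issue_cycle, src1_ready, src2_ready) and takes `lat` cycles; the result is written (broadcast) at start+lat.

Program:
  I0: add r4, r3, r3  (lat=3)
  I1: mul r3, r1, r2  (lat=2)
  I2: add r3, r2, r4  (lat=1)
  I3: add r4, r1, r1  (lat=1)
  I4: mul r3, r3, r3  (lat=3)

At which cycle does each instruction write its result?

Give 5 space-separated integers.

Answer: 4 4 5 5 8

Derivation:
I0 add r4: issue@1 deps=(None,None) exec_start@1 write@4
I1 mul r3: issue@2 deps=(None,None) exec_start@2 write@4
I2 add r3: issue@3 deps=(None,0) exec_start@4 write@5
I3 add r4: issue@4 deps=(None,None) exec_start@4 write@5
I4 mul r3: issue@5 deps=(2,2) exec_start@5 write@8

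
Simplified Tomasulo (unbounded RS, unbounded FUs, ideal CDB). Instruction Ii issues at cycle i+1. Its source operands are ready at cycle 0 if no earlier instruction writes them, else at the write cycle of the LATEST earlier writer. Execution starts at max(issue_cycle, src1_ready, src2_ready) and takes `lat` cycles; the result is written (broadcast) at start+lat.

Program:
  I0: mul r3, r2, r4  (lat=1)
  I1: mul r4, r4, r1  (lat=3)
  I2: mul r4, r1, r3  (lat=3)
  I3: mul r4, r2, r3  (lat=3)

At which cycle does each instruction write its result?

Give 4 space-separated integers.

Answer: 2 5 6 7

Derivation:
I0 mul r3: issue@1 deps=(None,None) exec_start@1 write@2
I1 mul r4: issue@2 deps=(None,None) exec_start@2 write@5
I2 mul r4: issue@3 deps=(None,0) exec_start@3 write@6
I3 mul r4: issue@4 deps=(None,0) exec_start@4 write@7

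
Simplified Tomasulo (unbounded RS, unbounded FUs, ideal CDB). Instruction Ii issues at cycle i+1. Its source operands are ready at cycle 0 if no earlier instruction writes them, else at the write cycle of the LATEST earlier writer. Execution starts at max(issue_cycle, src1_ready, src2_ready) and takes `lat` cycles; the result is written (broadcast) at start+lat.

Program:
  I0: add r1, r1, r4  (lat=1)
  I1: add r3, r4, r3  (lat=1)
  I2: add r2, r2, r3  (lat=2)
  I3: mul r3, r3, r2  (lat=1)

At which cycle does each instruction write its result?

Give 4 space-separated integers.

I0 add r1: issue@1 deps=(None,None) exec_start@1 write@2
I1 add r3: issue@2 deps=(None,None) exec_start@2 write@3
I2 add r2: issue@3 deps=(None,1) exec_start@3 write@5
I3 mul r3: issue@4 deps=(1,2) exec_start@5 write@6

Answer: 2 3 5 6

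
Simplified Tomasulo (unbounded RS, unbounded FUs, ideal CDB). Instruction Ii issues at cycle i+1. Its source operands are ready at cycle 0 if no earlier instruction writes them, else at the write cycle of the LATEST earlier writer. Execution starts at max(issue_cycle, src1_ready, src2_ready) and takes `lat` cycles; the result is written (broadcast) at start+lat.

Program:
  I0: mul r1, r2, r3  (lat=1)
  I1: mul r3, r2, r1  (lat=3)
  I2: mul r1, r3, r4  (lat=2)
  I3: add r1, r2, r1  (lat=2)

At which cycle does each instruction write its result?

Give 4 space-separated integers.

I0 mul r1: issue@1 deps=(None,None) exec_start@1 write@2
I1 mul r3: issue@2 deps=(None,0) exec_start@2 write@5
I2 mul r1: issue@3 deps=(1,None) exec_start@5 write@7
I3 add r1: issue@4 deps=(None,2) exec_start@7 write@9

Answer: 2 5 7 9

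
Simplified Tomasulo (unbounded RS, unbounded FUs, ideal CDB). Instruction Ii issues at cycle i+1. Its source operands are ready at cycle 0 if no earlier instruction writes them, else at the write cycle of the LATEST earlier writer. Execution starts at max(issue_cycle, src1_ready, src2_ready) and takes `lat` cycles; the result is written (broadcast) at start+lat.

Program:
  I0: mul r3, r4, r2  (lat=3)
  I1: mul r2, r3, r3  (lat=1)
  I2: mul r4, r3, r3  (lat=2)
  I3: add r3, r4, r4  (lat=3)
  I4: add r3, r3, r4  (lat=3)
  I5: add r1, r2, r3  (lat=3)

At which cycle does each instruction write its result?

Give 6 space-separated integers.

Answer: 4 5 6 9 12 15

Derivation:
I0 mul r3: issue@1 deps=(None,None) exec_start@1 write@4
I1 mul r2: issue@2 deps=(0,0) exec_start@4 write@5
I2 mul r4: issue@3 deps=(0,0) exec_start@4 write@6
I3 add r3: issue@4 deps=(2,2) exec_start@6 write@9
I4 add r3: issue@5 deps=(3,2) exec_start@9 write@12
I5 add r1: issue@6 deps=(1,4) exec_start@12 write@15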